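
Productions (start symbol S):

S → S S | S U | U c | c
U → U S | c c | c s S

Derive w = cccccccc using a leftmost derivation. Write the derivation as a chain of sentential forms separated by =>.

S=>SU=>UcU=>UScU=>USScU=>USSScU=>ccSSScU=>cccSScU=>ccccScU=>ccccccU=>cccccccc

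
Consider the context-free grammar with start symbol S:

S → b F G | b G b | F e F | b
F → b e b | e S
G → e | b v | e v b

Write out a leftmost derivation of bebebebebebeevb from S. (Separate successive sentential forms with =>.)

S => bFG   [S → b F G]
bFG => beSG   [F → e S]
beSG => bebFGG   [S → b F G]
bebFGG => bebeSGG   [F → e S]
bebeSGG => bebeFeFGG   [S → F e F]
bebeFeFGG => bebebebeFGG   [F → b e b]
bebebebeFGG => bebebebebebGG   [F → b e b]
bebebebebebGG => bebebebebebeG   [G → e]
bebebebebebeG => bebebebebebeevb   [G → e v b]

S => bFG => beSG => bebFGG => bebeSGG => bebeFeFGG => bebebebeFGG => bebebebebebGG => bebebebebebeG => bebebebebebeevb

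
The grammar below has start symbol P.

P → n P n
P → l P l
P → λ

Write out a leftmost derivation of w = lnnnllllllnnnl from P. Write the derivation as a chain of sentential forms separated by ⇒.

P ⇒ lPl   [P → l P l]
lPl ⇒ lnPnl   [P → n P n]
lnPnl ⇒ lnnPnnl   [P → n P n]
lnnPnnl ⇒ lnnnPnnnl   [P → n P n]
lnnnPnnnl ⇒ lnnnlPlnnnl   [P → l P l]
lnnnlPlnnnl ⇒ lnnnllPllnnnl   [P → l P l]
lnnnllPllnnnl ⇒ lnnnlllPlllnnnl   [P → l P l]
lnnnlllPlllnnnl ⇒ lnnnllllllnnnl   [P → λ]

P ⇒ lPl ⇒ lnPnl ⇒ lnnPnnl ⇒ lnnnPnnnl ⇒ lnnnlPlnnnl ⇒ lnnnllPllnnnl ⇒ lnnnlllPlllnnnl ⇒ lnnnllllllnnnl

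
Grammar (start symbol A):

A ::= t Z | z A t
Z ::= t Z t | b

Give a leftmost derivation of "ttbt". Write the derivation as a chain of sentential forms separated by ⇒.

A ⇒ tZ   [A ::= t Z]
tZ ⇒ ttZt   [Z ::= t Z t]
ttZt ⇒ ttbt   [Z ::= b]

A ⇒ tZ ⇒ ttZt ⇒ ttbt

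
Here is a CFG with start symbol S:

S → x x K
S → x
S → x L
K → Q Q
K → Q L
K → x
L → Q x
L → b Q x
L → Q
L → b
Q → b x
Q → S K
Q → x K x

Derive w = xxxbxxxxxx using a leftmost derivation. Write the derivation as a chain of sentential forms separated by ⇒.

S ⇒ xxK ⇒ xxQQ ⇒ xxSKQ ⇒ xxxLKQ ⇒ xxxbQxKQ ⇒ xxxbSKxKQ ⇒ xxxbxKxKQ ⇒ xxxbxxxKQ ⇒ xxxbxxxxQ ⇒ xxxbxxxxSK ⇒ xxxbxxxxxK ⇒ xxxbxxxxxx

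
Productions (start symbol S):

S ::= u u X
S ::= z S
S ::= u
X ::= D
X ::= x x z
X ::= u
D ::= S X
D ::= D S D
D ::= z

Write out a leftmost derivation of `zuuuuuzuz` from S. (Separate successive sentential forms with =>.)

S => zS => zuuX => zuuD => zuuDSD => zuuDSDSD => zuuSXSDSD => zuuuXSDSD => zuuuuSDSD => zuuuuuDSD => zuuuuuzSD => zuuuuuzuD => zuuuuuzuz

S => zS   [S ::= z S]
zS => zuuX   [S ::= u u X]
zuuX => zuuD   [X ::= D]
zuuD => zuuDSD   [D ::= D S D]
zuuDSD => zuuDSDSD   [D ::= D S D]
zuuDSDSD => zuuSXSDSD   [D ::= S X]
zuuSXSDSD => zuuuXSDSD   [S ::= u]
zuuuXSDSD => zuuuuSDSD   [X ::= u]
zuuuuSDSD => zuuuuuDSD   [S ::= u]
zuuuuuDSD => zuuuuuzSD   [D ::= z]
zuuuuuzSD => zuuuuuzuD   [S ::= u]
zuuuuuzuD => zuuuuuzuz   [D ::= z]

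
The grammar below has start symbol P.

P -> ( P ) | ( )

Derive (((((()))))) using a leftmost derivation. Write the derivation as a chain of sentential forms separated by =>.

P => (P) => ((P)) => (((P))) => ((((P)))) => (((((P))))) => (((((())))))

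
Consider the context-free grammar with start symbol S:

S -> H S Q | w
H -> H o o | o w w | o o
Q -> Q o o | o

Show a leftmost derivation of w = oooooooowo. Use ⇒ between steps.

S ⇒ HSQ ⇒ HooSQ ⇒ HooooSQ ⇒ HooooooSQ ⇒ ooooooooSQ ⇒ oooooooowQ ⇒ oooooooowo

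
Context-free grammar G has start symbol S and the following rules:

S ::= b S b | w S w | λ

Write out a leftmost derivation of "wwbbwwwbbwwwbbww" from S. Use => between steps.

S=>wSw=>wwSww=>wwbSbww=>wwbbSbbww=>wwbbwSwbbww=>wwbbwwSwwbbww=>wwbbwwwSwwwbbww=>wwbbwwwbSbwwwbbww=>wwbbwwwbbwwwbbww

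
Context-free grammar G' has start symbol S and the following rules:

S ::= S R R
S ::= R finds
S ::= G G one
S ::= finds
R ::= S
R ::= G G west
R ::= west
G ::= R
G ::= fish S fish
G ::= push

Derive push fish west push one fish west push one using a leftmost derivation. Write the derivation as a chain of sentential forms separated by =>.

S => G G one   [S ::= G G one]
G G one => R G one   [G ::= R]
R G one => G G west G one   [R ::= G G west]
G G west G one => push G west G one   [G ::= push]
push G west G one => push fish S fish west G one   [G ::= fish S fish]
push fish S fish west G one => push fish G G one fish west G one   [S ::= G G one]
push fish G G one fish west G one => push fish R G one fish west G one   [G ::= R]
push fish R G one fish west G one => push fish west G one fish west G one   [R ::= west]
push fish west G one fish west G one => push fish west push one fish west G one   [G ::= push]
push fish west push one fish west G one => push fish west push one fish west push one   [G ::= push]

S => G G one => R G one => G G west G one => push G west G one => push fish S fish west G one => push fish G G one fish west G one => push fish R G one fish west G one => push fish west G one fish west G one => push fish west push one fish west G one => push fish west push one fish west push one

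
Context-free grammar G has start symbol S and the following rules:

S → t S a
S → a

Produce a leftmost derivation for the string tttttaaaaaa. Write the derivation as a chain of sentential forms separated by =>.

S=>tSa=>ttSaa=>tttSaaa=>ttttSaaaa=>tttttSaaaaa=>tttttaaaaaa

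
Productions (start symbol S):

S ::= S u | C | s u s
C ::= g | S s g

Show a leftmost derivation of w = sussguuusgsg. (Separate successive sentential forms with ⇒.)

S ⇒ C ⇒ Ssg ⇒ Csg ⇒ Ssgsg ⇒ Susgsg ⇒ Suusgsg ⇒ Suuusgsg ⇒ Cuuusgsg ⇒ Ssguuusgsg ⇒ sussguuusgsg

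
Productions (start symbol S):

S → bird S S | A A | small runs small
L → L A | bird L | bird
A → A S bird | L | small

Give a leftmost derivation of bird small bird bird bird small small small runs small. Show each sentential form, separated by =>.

S => bird S S => bird A A S => bird small A S => bird small L S => bird small L A S => bird small bird L A S => bird small bird L A A S => bird small bird bird L A A S => bird small bird bird bird A A S => bird small bird bird bird small A S => bird small bird bird bird small small S => bird small bird bird bird small small small runs small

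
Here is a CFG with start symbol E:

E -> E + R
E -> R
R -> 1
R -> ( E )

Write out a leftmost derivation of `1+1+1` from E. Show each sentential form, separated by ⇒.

E ⇒ E+R   [E -> E + R]
E+R ⇒ E+R+R   [E -> E + R]
E+R+R ⇒ R+R+R   [E -> R]
R+R+R ⇒ 1+R+R   [R -> 1]
1+R+R ⇒ 1+1+R   [R -> 1]
1+1+R ⇒ 1+1+1   [R -> 1]

E ⇒ E+R ⇒ E+R+R ⇒ R+R+R ⇒ 1+R+R ⇒ 1+1+R ⇒ 1+1+1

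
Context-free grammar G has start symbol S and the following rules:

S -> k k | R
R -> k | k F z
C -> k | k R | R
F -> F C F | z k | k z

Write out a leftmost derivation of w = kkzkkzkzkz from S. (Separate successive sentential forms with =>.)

S => R   [S -> R]
R => kFz   [R -> k F z]
kFz => kFCFz   [F -> F C F]
kFCFz => kkzCFz   [F -> k z]
kkzCFz => kkzkFz   [C -> k]
kkzkFz => kkzkFCFz   [F -> F C F]
kkzkFCFz => kkzkkzCFz   [F -> k z]
kkzkkzCFz => kkzkkzkFz   [C -> k]
kkzkkzkFz => kkzkkzkzkz   [F -> z k]

S => R => kFz => kFCFz => kkzCFz => kkzkFz => kkzkFCFz => kkzkkzCFz => kkzkkzkFz => kkzkkzkzkz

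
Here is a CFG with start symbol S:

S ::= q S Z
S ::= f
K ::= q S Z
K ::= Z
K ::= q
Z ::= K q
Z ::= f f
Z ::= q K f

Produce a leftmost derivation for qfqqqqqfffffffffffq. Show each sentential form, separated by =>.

S => qSZ   [S ::= q S Z]
qSZ => qfZ   [S ::= f]
qfZ => qfKq   [Z ::= K q]
qfKq => qfqSZq   [K ::= q S Z]
qfqSZq => qfqqSZZq   [S ::= q S Z]
qfqqSZZq => qfqqqSZZZq   [S ::= q S Z]
qfqqqSZZZq => qfqqqqSZZZZq   [S ::= q S Z]
qfqqqqSZZZZq => qfqqqqqSZZZZZq   [S ::= q S Z]
qfqqqqqSZZZZZq => qfqqqqqfZZZZZq   [S ::= f]
qfqqqqqfZZZZZq => qfqqqqqfffZZZZq   [Z ::= f f]
qfqqqqqfffZZZZq => qfqqqqqfffffZZZq   [Z ::= f f]
qfqqqqqfffffZZZq => qfqqqqqfffffffZZq   [Z ::= f f]
qfqqqqqfffffffZZq => qfqqqqqfffffffffZq   [Z ::= f f]
qfqqqqqfffffffffZq => qfqqqqqfffffffffffq   [Z ::= f f]

S=>qSZ=>qfZ=>qfKq=>qfqSZq=>qfqqSZZq=>qfqqqSZZZq=>qfqqqqSZZZZq=>qfqqqqqSZZZZZq=>qfqqqqqfZZZZZq=>qfqqqqqfffZZZZq=>qfqqqqqfffffZZZq=>qfqqqqqfffffffZZq=>qfqqqqqfffffffffZq=>qfqqqqqfffffffffffq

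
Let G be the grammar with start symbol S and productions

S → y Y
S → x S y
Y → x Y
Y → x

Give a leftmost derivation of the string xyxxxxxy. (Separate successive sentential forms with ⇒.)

S ⇒ xSy ⇒ xyYy ⇒ xyxYy ⇒ xyxxYy ⇒ xyxxxYy ⇒ xyxxxxYy ⇒ xyxxxxxy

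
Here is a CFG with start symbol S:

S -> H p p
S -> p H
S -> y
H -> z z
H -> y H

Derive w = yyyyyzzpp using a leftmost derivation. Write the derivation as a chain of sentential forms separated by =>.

S=>Hpp=>yHpp=>yyHpp=>yyyHpp=>yyyyHpp=>yyyyyHpp=>yyyyyzzpp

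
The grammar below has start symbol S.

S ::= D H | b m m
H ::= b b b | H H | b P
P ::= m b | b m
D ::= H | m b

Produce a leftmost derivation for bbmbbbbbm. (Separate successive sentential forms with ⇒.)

S ⇒ DH ⇒ HH ⇒ bPH ⇒ bbmH ⇒ bbmHH ⇒ bbmbbbH ⇒ bbmbbbbP ⇒ bbmbbbbbm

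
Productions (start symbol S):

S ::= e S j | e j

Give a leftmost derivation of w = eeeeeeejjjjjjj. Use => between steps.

S=>eSj=>eeSjj=>eeeSjjj=>eeeeSjjjj=>eeeeeSjjjjj=>eeeeeeSjjjjjj=>eeeeeeejjjjjjj

S => eSj   [S ::= e S j]
eSj => eeSjj   [S ::= e S j]
eeSjj => eeeSjjj   [S ::= e S j]
eeeSjjj => eeeeSjjjj   [S ::= e S j]
eeeeSjjjj => eeeeeSjjjjj   [S ::= e S j]
eeeeeSjjjjj => eeeeeeSjjjjjj   [S ::= e S j]
eeeeeeSjjjjjj => eeeeeeejjjjjjj   [S ::= e j]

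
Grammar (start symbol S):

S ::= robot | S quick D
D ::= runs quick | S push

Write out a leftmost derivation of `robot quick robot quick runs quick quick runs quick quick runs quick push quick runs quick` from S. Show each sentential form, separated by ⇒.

S ⇒ S quick D   [S ::= S quick D]
S quick D ⇒ S quick D quick D   [S ::= S quick D]
S quick D quick D ⇒ robot quick D quick D   [S ::= robot]
robot quick D quick D ⇒ robot quick S push quick D   [D ::= S push]
robot quick S push quick D ⇒ robot quick S quick D push quick D   [S ::= S quick D]
robot quick S quick D push quick D ⇒ robot quick S quick D quick D push quick D   [S ::= S quick D]
robot quick S quick D quick D push quick D ⇒ robot quick S quick D quick D quick D push quick D   [S ::= S quick D]
robot quick S quick D quick D quick D push quick D ⇒ robot quick robot quick D quick D quick D push quick D   [S ::= robot]
robot quick robot quick D quick D quick D push quick D ⇒ robot quick robot quick runs quick quick D quick D push quick D   [D ::= runs quick]
robot quick robot quick runs quick quick D quick D push quick D ⇒ robot quick robot quick runs quick quick runs quick quick D push quick D   [D ::= runs quick]
robot quick robot quick runs quick quick runs quick quick D push quick D ⇒ robot quick robot quick runs quick quick runs quick quick runs quick push quick D   [D ::= runs quick]
robot quick robot quick runs quick quick runs quick quick runs quick push quick D ⇒ robot quick robot quick runs quick quick runs quick quick runs quick push quick runs quick   [D ::= runs quick]

S ⇒ S quick D ⇒ S quick D quick D ⇒ robot quick D quick D ⇒ robot quick S push quick D ⇒ robot quick S quick D push quick D ⇒ robot quick S quick D quick D push quick D ⇒ robot quick S quick D quick D quick D push quick D ⇒ robot quick robot quick D quick D quick D push quick D ⇒ robot quick robot quick runs quick quick D quick D push quick D ⇒ robot quick robot quick runs quick quick runs quick quick D push quick D ⇒ robot quick robot quick runs quick quick runs quick quick runs quick push quick D ⇒ robot quick robot quick runs quick quick runs quick quick runs quick push quick runs quick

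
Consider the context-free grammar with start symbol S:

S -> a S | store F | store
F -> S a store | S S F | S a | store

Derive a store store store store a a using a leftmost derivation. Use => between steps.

S => a S   [S -> a S]
a S => a store F   [S -> store F]
a store F => a store S a   [F -> S a]
a store S a => a store store F a   [S -> store F]
a store store F a => a store store S a a   [F -> S a]
a store store S a a => a store store store F a a   [S -> store F]
a store store store F a a => a store store store store a a   [F -> store]

S => a S => a store F => a store S a => a store store F a => a store store S a a => a store store store F a a => a store store store store a a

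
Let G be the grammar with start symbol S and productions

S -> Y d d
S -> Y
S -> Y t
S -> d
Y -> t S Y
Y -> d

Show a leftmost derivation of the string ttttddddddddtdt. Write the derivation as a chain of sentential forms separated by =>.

S=>Yt=>tSYt=>tYtYt=>ttSYtYt=>ttYddYtYt=>tttSYddYtYt=>tttYYddYtYt=>ttttSYYddYtYt=>ttttYddYYddYtYt=>ttttdddYYddYtYt=>ttttddddYddYtYt=>ttttdddddddYtYt=>ttttddddddddtYt=>ttttddddddddtdt

S => Yt   [S -> Y t]
Yt => tSYt   [Y -> t S Y]
tSYt => tYtYt   [S -> Y t]
tYtYt => ttSYtYt   [Y -> t S Y]
ttSYtYt => ttYddYtYt   [S -> Y d d]
ttYddYtYt => tttSYddYtYt   [Y -> t S Y]
tttSYddYtYt => tttYYddYtYt   [S -> Y]
tttYYddYtYt => ttttSYYddYtYt   [Y -> t S Y]
ttttSYYddYtYt => ttttYddYYddYtYt   [S -> Y d d]
ttttYddYYddYtYt => ttttdddYYddYtYt   [Y -> d]
ttttdddYYddYtYt => ttttddddYddYtYt   [Y -> d]
ttttddddYddYtYt => ttttdddddddYtYt   [Y -> d]
ttttdddddddYtYt => ttttddddddddtYt   [Y -> d]
ttttddddddddtYt => ttttddddddddtdt   [Y -> d]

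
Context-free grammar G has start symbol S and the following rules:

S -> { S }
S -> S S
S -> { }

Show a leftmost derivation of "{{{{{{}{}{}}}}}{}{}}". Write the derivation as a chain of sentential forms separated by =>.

S=>{S}=>{SS}=>{SSS}=>{{S}SS}=>{{{S}}SS}=>{{{{S}}}SS}=>{{{{{S}}}}SS}=>{{{{{SS}}}}SS}=>{{{{{SSS}}}}SS}=>{{{{{{}SS}}}}SS}=>{{{{{{}{}S}}}}SS}=>{{{{{{}{}{}}}}}SS}=>{{{{{{}{}{}}}}}{}S}=>{{{{{{}{}{}}}}}{}{}}

S => {S}   [S -> { S }]
{S} => {SS}   [S -> S S]
{SS} => {SSS}   [S -> S S]
{SSS} => {{S}SS}   [S -> { S }]
{{S}SS} => {{{S}}SS}   [S -> { S }]
{{{S}}SS} => {{{{S}}}SS}   [S -> { S }]
{{{{S}}}SS} => {{{{{S}}}}SS}   [S -> { S }]
{{{{{S}}}}SS} => {{{{{SS}}}}SS}   [S -> S S]
{{{{{SS}}}}SS} => {{{{{SSS}}}}SS}   [S -> S S]
{{{{{SSS}}}}SS} => {{{{{{}SS}}}}SS}   [S -> { }]
{{{{{{}SS}}}}SS} => {{{{{{}{}S}}}}SS}   [S -> { }]
{{{{{{}{}S}}}}SS} => {{{{{{}{}{}}}}}SS}   [S -> { }]
{{{{{{}{}{}}}}}SS} => {{{{{{}{}{}}}}}{}S}   [S -> { }]
{{{{{{}{}{}}}}}{}S} => {{{{{{}{}{}}}}}{}{}}   [S -> { }]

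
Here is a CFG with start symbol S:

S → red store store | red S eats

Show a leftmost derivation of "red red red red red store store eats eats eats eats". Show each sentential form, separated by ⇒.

S ⇒ red S eats   [S → red S eats]
red S eats ⇒ red red S eats eats   [S → red S eats]
red red S eats eats ⇒ red red red S eats eats eats   [S → red S eats]
red red red S eats eats eats ⇒ red red red red S eats eats eats eats   [S → red S eats]
red red red red S eats eats eats eats ⇒ red red red red red store store eats eats eats eats   [S → red store store]

S ⇒ red S eats ⇒ red red S eats eats ⇒ red red red S eats eats eats ⇒ red red red red S eats eats eats eats ⇒ red red red red red store store eats eats eats eats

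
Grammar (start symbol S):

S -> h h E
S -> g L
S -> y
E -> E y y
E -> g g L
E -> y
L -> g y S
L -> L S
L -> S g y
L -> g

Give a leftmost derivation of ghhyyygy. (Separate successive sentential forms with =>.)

S => gL => gSgy => ghhEgy => ghhEyygy => ghhyyygy

S => gL   [S -> g L]
gL => gSgy   [L -> S g y]
gSgy => ghhEgy   [S -> h h E]
ghhEgy => ghhEyygy   [E -> E y y]
ghhEyygy => ghhyyygy   [E -> y]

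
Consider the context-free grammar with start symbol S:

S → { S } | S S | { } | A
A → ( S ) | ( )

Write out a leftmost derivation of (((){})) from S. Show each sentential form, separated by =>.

S=>A=>(S)=>(A)=>((S))=>((SS))=>((AS))=>((()S))=>(((){}))

S => A   [S → A]
A => (S)   [A → ( S )]
(S) => (A)   [S → A]
(A) => ((S))   [A → ( S )]
((S)) => ((SS))   [S → S S]
((SS)) => ((AS))   [S → A]
((AS)) => ((()S))   [A → ( )]
((()S)) => (((){}))   [S → { }]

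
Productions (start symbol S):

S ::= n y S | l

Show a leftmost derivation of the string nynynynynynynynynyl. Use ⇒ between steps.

S ⇒ nyS ⇒ nynyS ⇒ nynynyS ⇒ nynynynyS ⇒ nynynynynyS ⇒ nynynynynynyS ⇒ nynynynynynynyS ⇒ nynynynynynynynyS ⇒ nynynynynynynynynyS ⇒ nynynynynynynynynyl

S ⇒ nyS   [S ::= n y S]
nyS ⇒ nynyS   [S ::= n y S]
nynyS ⇒ nynynyS   [S ::= n y S]
nynynyS ⇒ nynynynyS   [S ::= n y S]
nynynynyS ⇒ nynynynynyS   [S ::= n y S]
nynynynynyS ⇒ nynynynynynyS   [S ::= n y S]
nynynynynynyS ⇒ nynynynynynynyS   [S ::= n y S]
nynynynynynynyS ⇒ nynynynynynynynyS   [S ::= n y S]
nynynynynynynynyS ⇒ nynynynynynynynynyS   [S ::= n y S]
nynynynynynynynynyS ⇒ nynynynynynynynynyl   [S ::= l]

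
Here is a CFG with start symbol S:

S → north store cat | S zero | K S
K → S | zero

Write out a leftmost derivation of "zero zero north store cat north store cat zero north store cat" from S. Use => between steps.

S => K S   [S → K S]
K S => zero S   [K → zero]
zero S => zero K S   [S → K S]
zero K S => zero S S   [K → S]
zero S S => zero S zero S   [S → S zero]
zero S zero S => zero K S zero S   [S → K S]
zero K S zero S => zero zero S zero S   [K → zero]
zero zero S zero S => zero zero K S zero S   [S → K S]
zero zero K S zero S => zero zero S S zero S   [K → S]
zero zero S S zero S => zero zero north store cat S zero S   [S → north store cat]
zero zero north store cat S zero S => zero zero north store cat north store cat zero S   [S → north store cat]
zero zero north store cat north store cat zero S => zero zero north store cat north store cat zero north store cat   [S → north store cat]

S => K S => zero S => zero K S => zero S S => zero S zero S => zero K S zero S => zero zero S zero S => zero zero K S zero S => zero zero S S zero S => zero zero north store cat S zero S => zero zero north store cat north store cat zero S => zero zero north store cat north store cat zero north store cat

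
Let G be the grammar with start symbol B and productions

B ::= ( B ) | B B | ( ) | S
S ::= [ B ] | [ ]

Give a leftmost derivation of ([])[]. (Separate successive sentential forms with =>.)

B => BB   [B ::= B B]
BB => (B)B   [B ::= ( B )]
(B)B => (S)B   [B ::= S]
(S)B => ([])B   [S ::= [ ]]
([])B => ([])S   [B ::= S]
([])S => ([])[]   [S ::= [ ]]

B=>BB=>(B)B=>(S)B=>([])B=>([])S=>([])[]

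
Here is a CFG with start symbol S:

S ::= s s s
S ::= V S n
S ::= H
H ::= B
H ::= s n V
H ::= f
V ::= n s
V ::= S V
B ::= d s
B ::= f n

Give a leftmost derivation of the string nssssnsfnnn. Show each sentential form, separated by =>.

S=>VSn=>nsSn=>nsVSnn=>nsSVSnn=>nssssVSnn=>nssssnsSnn=>nssssnsHnn=>nssssnsBnn=>nssssnsfnnn

S => VSn   [S ::= V S n]
VSn => nsSn   [V ::= n s]
nsSn => nsVSnn   [S ::= V S n]
nsVSnn => nsSVSnn   [V ::= S V]
nsSVSnn => nssssVSnn   [S ::= s s s]
nssssVSnn => nssssnsSnn   [V ::= n s]
nssssnsSnn => nssssnsHnn   [S ::= H]
nssssnsHnn => nssssnsBnn   [H ::= B]
nssssnsBnn => nssssnsfnnn   [B ::= f n]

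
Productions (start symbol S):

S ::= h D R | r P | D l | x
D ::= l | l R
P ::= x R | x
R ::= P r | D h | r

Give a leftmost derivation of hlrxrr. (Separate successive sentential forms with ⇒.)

S ⇒ hDR ⇒ hlRR ⇒ hlrR ⇒ hlrPr ⇒ hlrxRr ⇒ hlrxrr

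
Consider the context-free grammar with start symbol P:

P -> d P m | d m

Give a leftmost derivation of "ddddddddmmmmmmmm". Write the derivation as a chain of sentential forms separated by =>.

P=>dPm=>ddPmm=>dddPmmm=>ddddPmmmm=>dddddPmmmmm=>ddddddPmmmmmm=>dddddddPmmmmmmm=>ddddddddmmmmmmmm

P => dPm   [P -> d P m]
dPm => ddPmm   [P -> d P m]
ddPmm => dddPmmm   [P -> d P m]
dddPmmm => ddddPmmmm   [P -> d P m]
ddddPmmmm => dddddPmmmmm   [P -> d P m]
dddddPmmmmm => ddddddPmmmmmm   [P -> d P m]
ddddddPmmmmmm => dddddddPmmmmmmm   [P -> d P m]
dddddddPmmmmmmm => ddddddddmmmmmmmm   [P -> d m]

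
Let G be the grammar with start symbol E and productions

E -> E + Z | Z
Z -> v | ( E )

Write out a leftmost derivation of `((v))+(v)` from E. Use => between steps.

E => E+Z   [E -> E + Z]
E+Z => Z+Z   [E -> Z]
Z+Z => (E)+Z   [Z -> ( E )]
(E)+Z => (Z)+Z   [E -> Z]
(Z)+Z => ((E))+Z   [Z -> ( E )]
((E))+Z => ((Z))+Z   [E -> Z]
((Z))+Z => ((v))+Z   [Z -> v]
((v))+Z => ((v))+(E)   [Z -> ( E )]
((v))+(E) => ((v))+(Z)   [E -> Z]
((v))+(Z) => ((v))+(v)   [Z -> v]

E => E+Z => Z+Z => (E)+Z => (Z)+Z => ((E))+Z => ((Z))+Z => ((v))+Z => ((v))+(E) => ((v))+(Z) => ((v))+(v)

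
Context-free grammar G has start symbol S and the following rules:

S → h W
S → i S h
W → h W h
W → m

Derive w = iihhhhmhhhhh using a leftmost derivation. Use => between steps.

S => iSh => iiShh => iihWhh => iihhWhhh => iihhhWhhhh => iihhhhWhhhhh => iihhhhmhhhhh

S => iSh   [S → i S h]
iSh => iiShh   [S → i S h]
iiShh => iihWhh   [S → h W]
iihWhh => iihhWhhh   [W → h W h]
iihhWhhh => iihhhWhhhh   [W → h W h]
iihhhWhhhh => iihhhhWhhhhh   [W → h W h]
iihhhhWhhhhh => iihhhhmhhhhh   [W → m]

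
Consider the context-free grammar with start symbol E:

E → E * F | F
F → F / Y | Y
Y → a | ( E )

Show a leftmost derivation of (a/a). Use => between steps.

E=>F=>Y=>(E)=>(F)=>(F/Y)=>(Y/Y)=>(a/Y)=>(a/a)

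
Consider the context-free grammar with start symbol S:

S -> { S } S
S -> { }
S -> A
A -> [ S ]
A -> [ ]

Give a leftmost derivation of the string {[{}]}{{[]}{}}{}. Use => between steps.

S => {S}S => {A}S => {[S]}S => {[{}]}S => {[{}]}{S}S => {[{}]}{{S}S}S => {[{}]}{{A}S}S => {[{}]}{{[]}S}S => {[{}]}{{[]}{}}S => {[{}]}{{[]}{}}{}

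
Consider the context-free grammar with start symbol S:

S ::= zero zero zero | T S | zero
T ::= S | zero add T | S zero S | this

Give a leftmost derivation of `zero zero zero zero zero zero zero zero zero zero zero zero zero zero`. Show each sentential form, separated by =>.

S => T S   [S ::= T S]
T S => S zero S S   [T ::= S zero S]
S zero S S => zero zero zero zero S S   [S ::= zero zero zero]
zero zero zero zero S S => zero zero zero zero T S S   [S ::= T S]
zero zero zero zero T S S => zero zero zero zero S zero S S S   [T ::= S zero S]
zero zero zero zero S zero S S S => zero zero zero zero zero zero S S S   [S ::= zero]
zero zero zero zero zero zero S S S => zero zero zero zero zero zero zero zero zero S S   [S ::= zero zero zero]
zero zero zero zero zero zero zero zero zero S S => zero zero zero zero zero zero zero zero zero zero zero zero S   [S ::= zero zero zero]
zero zero zero zero zero zero zero zero zero zero zero zero S => zero zero zero zero zero zero zero zero zero zero zero zero T S   [S ::= T S]
zero zero zero zero zero zero zero zero zero zero zero zero T S => zero zero zero zero zero zero zero zero zero zero zero zero S S   [T ::= S]
zero zero zero zero zero zero zero zero zero zero zero zero S S => zero zero zero zero zero zero zero zero zero zero zero zero zero S   [S ::= zero]
zero zero zero zero zero zero zero zero zero zero zero zero zero S => zero zero zero zero zero zero zero zero zero zero zero zero zero zero   [S ::= zero]

S => T S => S zero S S => zero zero zero zero S S => zero zero zero zero T S S => zero zero zero zero S zero S S S => zero zero zero zero zero zero S S S => zero zero zero zero zero zero zero zero zero S S => zero zero zero zero zero zero zero zero zero zero zero zero S => zero zero zero zero zero zero zero zero zero zero zero zero T S => zero zero zero zero zero zero zero zero zero zero zero zero S S => zero zero zero zero zero zero zero zero zero zero zero zero zero S => zero zero zero zero zero zero zero zero zero zero zero zero zero zero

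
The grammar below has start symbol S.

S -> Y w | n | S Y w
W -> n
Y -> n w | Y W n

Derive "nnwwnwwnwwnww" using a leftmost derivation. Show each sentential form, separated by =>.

S => SYw   [S -> S Y w]
SYw => SYwYw   [S -> S Y w]
SYwYw => SYwYwYw   [S -> S Y w]
SYwYwYw => SYwYwYwYw   [S -> S Y w]
SYwYwYwYw => nYwYwYwYw   [S -> n]
nYwYwYwYw => nnwwYwYwYw   [Y -> n w]
nnwwYwYwYw => nnwwnwwYwYw   [Y -> n w]
nnwwnwwYwYw => nnwwnwwnwwYw   [Y -> n w]
nnwwnwwnwwYw => nnwwnwwnwwnww   [Y -> n w]

S=>SYw=>SYwYw=>SYwYwYw=>SYwYwYwYw=>nYwYwYwYw=>nnwwYwYwYw=>nnwwnwwYwYw=>nnwwnwwnwwYw=>nnwwnwwnwwnww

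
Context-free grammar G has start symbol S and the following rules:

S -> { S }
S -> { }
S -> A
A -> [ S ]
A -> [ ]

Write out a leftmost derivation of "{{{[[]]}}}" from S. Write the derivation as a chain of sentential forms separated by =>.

S => {S} => {{S}} => {{{S}}} => {{{A}}} => {{{[S]}}} => {{{[A]}}} => {{{[[]]}}}

S => {S}   [S -> { S }]
{S} => {{S}}   [S -> { S }]
{{S}} => {{{S}}}   [S -> { S }]
{{{S}}} => {{{A}}}   [S -> A]
{{{A}}} => {{{[S]}}}   [A -> [ S ]]
{{{[S]}}} => {{{[A]}}}   [S -> A]
{{{[A]}}} => {{{[[]]}}}   [A -> [ ]]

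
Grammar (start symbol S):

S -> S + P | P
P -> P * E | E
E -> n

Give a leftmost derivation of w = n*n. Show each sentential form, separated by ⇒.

S⇒P⇒P*E⇒E*E⇒n*E⇒n*n

S ⇒ P   [S -> P]
P ⇒ P*E   [P -> P * E]
P*E ⇒ E*E   [P -> E]
E*E ⇒ n*E   [E -> n]
n*E ⇒ n*n   [E -> n]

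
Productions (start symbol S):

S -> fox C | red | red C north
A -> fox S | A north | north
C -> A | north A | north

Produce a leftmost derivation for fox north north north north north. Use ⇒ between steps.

S ⇒ fox C ⇒ fox north A ⇒ fox north A north ⇒ fox north A north north ⇒ fox north A north north north ⇒ fox north north north north north

S ⇒ fox C   [S -> fox C]
fox C ⇒ fox north A   [C -> north A]
fox north A ⇒ fox north A north   [A -> A north]
fox north A north ⇒ fox north A north north   [A -> A north]
fox north A north north ⇒ fox north A north north north   [A -> A north]
fox north A north north north ⇒ fox north north north north north   [A -> north]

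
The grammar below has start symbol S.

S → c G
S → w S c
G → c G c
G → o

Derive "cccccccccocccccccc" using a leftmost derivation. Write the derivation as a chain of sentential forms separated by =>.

S => cG   [S → c G]
cG => ccGc   [G → c G c]
ccGc => cccGcc   [G → c G c]
cccGcc => ccccGccc   [G → c G c]
ccccGccc => cccccGcccc   [G → c G c]
cccccGcccc => ccccccGccccc   [G → c G c]
ccccccGccccc => cccccccGcccccc   [G → c G c]
cccccccGcccccc => ccccccccGccccccc   [G → c G c]
ccccccccGccccccc => cccccccccGcccccccc   [G → c G c]
cccccccccGcccccccc => cccccccccocccccccc   [G → o]

S=>cG=>ccGc=>cccGcc=>ccccGccc=>cccccGcccc=>ccccccGccccc=>cccccccGcccccc=>ccccccccGccccccc=>cccccccccGcccccccc=>cccccccccocccccccc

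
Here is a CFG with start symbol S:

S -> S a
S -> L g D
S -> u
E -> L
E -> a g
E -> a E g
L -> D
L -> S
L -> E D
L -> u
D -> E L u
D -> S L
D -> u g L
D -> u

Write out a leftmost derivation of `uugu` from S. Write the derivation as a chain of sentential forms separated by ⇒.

S ⇒ LgD ⇒ DgD ⇒ SLgD ⇒ uLgD ⇒ uugD ⇒ uugu

S ⇒ LgD   [S -> L g D]
LgD ⇒ DgD   [L -> D]
DgD ⇒ SLgD   [D -> S L]
SLgD ⇒ uLgD   [S -> u]
uLgD ⇒ uugD   [L -> u]
uugD ⇒ uugu   [D -> u]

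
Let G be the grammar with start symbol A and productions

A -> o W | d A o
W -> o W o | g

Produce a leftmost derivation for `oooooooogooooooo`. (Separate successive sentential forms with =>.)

A => oW   [A -> o W]
oW => ooWo   [W -> o W o]
ooWo => oooWoo   [W -> o W o]
oooWoo => ooooWooo   [W -> o W o]
ooooWooo => oooooWoooo   [W -> o W o]
oooooWoooo => ooooooWooooo   [W -> o W o]
ooooooWooooo => oooooooWoooooo   [W -> o W o]
oooooooWoooooo => ooooooooWooooooo   [W -> o W o]
ooooooooWooooooo => oooooooogooooooo   [W -> g]

A => oW => ooWo => oooWoo => ooooWooo => oooooWoooo => ooooooWooooo => oooooooWoooooo => ooooooooWooooooo => oooooooogooooooo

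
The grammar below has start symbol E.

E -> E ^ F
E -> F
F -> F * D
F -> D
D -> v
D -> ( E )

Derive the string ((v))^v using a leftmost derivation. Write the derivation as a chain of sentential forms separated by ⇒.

E ⇒ E^F   [E -> E ^ F]
E^F ⇒ F^F   [E -> F]
F^F ⇒ D^F   [F -> D]
D^F ⇒ (E)^F   [D -> ( E )]
(E)^F ⇒ (F)^F   [E -> F]
(F)^F ⇒ (D)^F   [F -> D]
(D)^F ⇒ ((E))^F   [D -> ( E )]
((E))^F ⇒ ((F))^F   [E -> F]
((F))^F ⇒ ((D))^F   [F -> D]
((D))^F ⇒ ((v))^F   [D -> v]
((v))^F ⇒ ((v))^D   [F -> D]
((v))^D ⇒ ((v))^v   [D -> v]

E ⇒ E^F ⇒ F^F ⇒ D^F ⇒ (E)^F ⇒ (F)^F ⇒ (D)^F ⇒ ((E))^F ⇒ ((F))^F ⇒ ((D))^F ⇒ ((v))^F ⇒ ((v))^D ⇒ ((v))^v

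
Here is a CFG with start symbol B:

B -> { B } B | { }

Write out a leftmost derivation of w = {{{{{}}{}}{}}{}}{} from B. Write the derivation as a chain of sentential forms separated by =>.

B => {B}B   [B -> { B } B]
{B}B => {{B}B}B   [B -> { B } B]
{{B}B}B => {{{B}B}B}B   [B -> { B } B]
{{{B}B}B}B => {{{{B}B}B}B}B   [B -> { B } B]
{{{{B}B}B}B}B => {{{{{}}B}B}B}B   [B -> { }]
{{{{{}}B}B}B}B => {{{{{}}{}}B}B}B   [B -> { }]
{{{{{}}{}}B}B}B => {{{{{}}{}}{}}B}B   [B -> { }]
{{{{{}}{}}{}}B}B => {{{{{}}{}}{}}{}}B   [B -> { }]
{{{{{}}{}}{}}{}}B => {{{{{}}{}}{}}{}}{}   [B -> { }]

B=>{B}B=>{{B}B}B=>{{{B}B}B}B=>{{{{B}B}B}B}B=>{{{{{}}B}B}B}B=>{{{{{}}{}}B}B}B=>{{{{{}}{}}{}}B}B=>{{{{{}}{}}{}}{}}B=>{{{{{}}{}}{}}{}}{}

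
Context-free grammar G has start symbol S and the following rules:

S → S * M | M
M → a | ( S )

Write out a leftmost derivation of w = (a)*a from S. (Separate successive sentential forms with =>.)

S => S*M => M*M => (S)*M => (M)*M => (a)*M => (a)*a

S => S*M   [S → S * M]
S*M => M*M   [S → M]
M*M => (S)*M   [M → ( S )]
(S)*M => (M)*M   [S → M]
(M)*M => (a)*M   [M → a]
(a)*M => (a)*a   [M → a]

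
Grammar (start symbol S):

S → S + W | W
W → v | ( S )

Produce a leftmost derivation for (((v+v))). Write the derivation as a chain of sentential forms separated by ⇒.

S⇒W⇒(S)⇒(W)⇒((S))⇒((W))⇒(((S)))⇒(((S+W)))⇒(((W+W)))⇒(((v+W)))⇒(((v+v)))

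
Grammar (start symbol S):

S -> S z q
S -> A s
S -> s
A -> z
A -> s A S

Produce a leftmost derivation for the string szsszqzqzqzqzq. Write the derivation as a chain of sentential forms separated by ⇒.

S ⇒ Szq   [S -> S z q]
Szq ⇒ Szqzq   [S -> S z q]
Szqzq ⇒ Szqzqzq   [S -> S z q]
Szqzqzq ⇒ Szqzqzqzq   [S -> S z q]
Szqzqzqzq ⇒ Szqzqzqzqzq   [S -> S z q]
Szqzqzqzqzq ⇒ Aszqzqzqzqzq   [S -> A s]
Aszqzqzqzqzq ⇒ sASszqzqzqzqzq   [A -> s A S]
sASszqzqzqzqzq ⇒ szSszqzqzqzqzq   [A -> z]
szSszqzqzqzqzq ⇒ szsszqzqzqzqzq   [S -> s]

S ⇒ Szq ⇒ Szqzq ⇒ Szqzqzq ⇒ Szqzqzqzq ⇒ Szqzqzqzqzq ⇒ Aszqzqzqzqzq ⇒ sASszqzqzqzqzq ⇒ szSszqzqzqzqzq ⇒ szsszqzqzqzqzq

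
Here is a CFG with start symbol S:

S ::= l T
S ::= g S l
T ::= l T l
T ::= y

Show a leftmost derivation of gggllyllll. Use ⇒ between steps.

S ⇒ gSl ⇒ ggSll ⇒ gggSlll ⇒ ggglTlll ⇒ gggllTllll ⇒ gggllyllll

S ⇒ gSl   [S ::= g S l]
gSl ⇒ ggSll   [S ::= g S l]
ggSll ⇒ gggSlll   [S ::= g S l]
gggSlll ⇒ ggglTlll   [S ::= l T]
ggglTlll ⇒ gggllTllll   [T ::= l T l]
gggllTllll ⇒ gggllyllll   [T ::= y]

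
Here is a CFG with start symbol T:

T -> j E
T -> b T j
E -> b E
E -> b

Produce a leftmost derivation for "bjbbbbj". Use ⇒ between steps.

T⇒bTj⇒bjEj⇒bjbEj⇒bjbbEj⇒bjbbbEj⇒bjbbbbj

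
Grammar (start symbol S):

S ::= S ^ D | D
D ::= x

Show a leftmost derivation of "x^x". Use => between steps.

S => S^D => D^D => x^D => x^x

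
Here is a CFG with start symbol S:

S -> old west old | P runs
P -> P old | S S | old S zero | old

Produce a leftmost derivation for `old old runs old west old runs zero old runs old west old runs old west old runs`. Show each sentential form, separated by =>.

S => P runs => S S runs => P runs S runs => S S runs S runs => P runs S runs S runs => P old runs S runs S runs => old S zero old runs S runs S runs => old P runs zero old runs S runs S runs => old S S runs zero old runs S runs S runs => old P runs S runs zero old runs S runs S runs => old old runs S runs zero old runs S runs S runs => old old runs old west old runs zero old runs S runs S runs => old old runs old west old runs zero old runs old west old runs S runs => old old runs old west old runs zero old runs old west old runs old west old runs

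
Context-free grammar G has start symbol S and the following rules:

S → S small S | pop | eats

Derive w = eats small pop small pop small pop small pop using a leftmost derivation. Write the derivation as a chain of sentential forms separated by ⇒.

S ⇒ S small S   [S → S small S]
S small S ⇒ S small S small S   [S → S small S]
S small S small S ⇒ S small S small S small S   [S → S small S]
S small S small S small S ⇒ S small S small S small S small S   [S → S small S]
S small S small S small S small S ⇒ eats small S small S small S small S   [S → eats]
eats small S small S small S small S ⇒ eats small pop small S small S small S   [S → pop]
eats small pop small S small S small S ⇒ eats small pop small pop small S small S   [S → pop]
eats small pop small pop small S small S ⇒ eats small pop small pop small pop small S   [S → pop]
eats small pop small pop small pop small S ⇒ eats small pop small pop small pop small pop   [S → pop]

S ⇒ S small S ⇒ S small S small S ⇒ S small S small S small S ⇒ S small S small S small S small S ⇒ eats small S small S small S small S ⇒ eats small pop small S small S small S ⇒ eats small pop small pop small S small S ⇒ eats small pop small pop small pop small S ⇒ eats small pop small pop small pop small pop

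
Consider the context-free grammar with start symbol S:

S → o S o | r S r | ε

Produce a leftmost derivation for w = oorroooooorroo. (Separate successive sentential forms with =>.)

S => oSo => ooSoo => oorSroo => oorrSrroo => oorroSorroo => oorrooSoorroo => oorroooSooorroo => oorroooooorroo

S => oSo   [S → o S o]
oSo => ooSoo   [S → o S o]
ooSoo => oorSroo   [S → r S r]
oorSroo => oorrSrroo   [S → r S r]
oorrSrroo => oorroSorroo   [S → o S o]
oorroSorroo => oorrooSoorroo   [S → o S o]
oorrooSoorroo => oorroooSooorroo   [S → o S o]
oorroooSooorroo => oorroooooorroo   [S → ε]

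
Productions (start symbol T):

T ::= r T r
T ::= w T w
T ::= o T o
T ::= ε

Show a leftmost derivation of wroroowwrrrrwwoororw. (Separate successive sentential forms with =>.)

T => wTw => wrTrw => wroTorw => wrorTrorw => wroroTororw => wrorooToororw => wroroowTwoororw => wroroowwTwwoororw => wroroowwrTrwwoororw => wroroowwrrTrrwwoororw => wroroowwrrrrwwoororw

T => wTw   [T ::= w T w]
wTw => wrTrw   [T ::= r T r]
wrTrw => wroTorw   [T ::= o T o]
wroTorw => wrorTrorw   [T ::= r T r]
wrorTrorw => wroroTororw   [T ::= o T o]
wroroTororw => wrorooToororw   [T ::= o T o]
wrorooToororw => wroroowTwoororw   [T ::= w T w]
wroroowTwoororw => wroroowwTwwoororw   [T ::= w T w]
wroroowwTwwoororw => wroroowwrTrwwoororw   [T ::= r T r]
wroroowwrTrwwoororw => wroroowwrrTrrwwoororw   [T ::= r T r]
wroroowwrrTrrwwoororw => wroroowwrrrrwwoororw   [T ::= ε]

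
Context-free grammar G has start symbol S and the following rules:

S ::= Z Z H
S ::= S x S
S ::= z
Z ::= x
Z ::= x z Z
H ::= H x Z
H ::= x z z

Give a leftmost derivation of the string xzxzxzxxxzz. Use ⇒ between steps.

S ⇒ ZZH ⇒ xzZZH ⇒ xzxzZZH ⇒ xzxzxzZZH ⇒ xzxzxzxZH ⇒ xzxzxzxxH ⇒ xzxzxzxxxzz

S ⇒ ZZH   [S ::= Z Z H]
ZZH ⇒ xzZZH   [Z ::= x z Z]
xzZZH ⇒ xzxzZZH   [Z ::= x z Z]
xzxzZZH ⇒ xzxzxzZZH   [Z ::= x z Z]
xzxzxzZZH ⇒ xzxzxzxZH   [Z ::= x]
xzxzxzxZH ⇒ xzxzxzxxH   [Z ::= x]
xzxzxzxxH ⇒ xzxzxzxxxzz   [H ::= x z z]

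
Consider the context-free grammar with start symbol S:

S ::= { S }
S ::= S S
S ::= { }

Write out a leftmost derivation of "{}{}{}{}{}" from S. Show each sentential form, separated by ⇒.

S ⇒ SS ⇒ SSS ⇒ SSSS ⇒ SSSSS ⇒ {}SSSS ⇒ {}{}SSS ⇒ {}{}{}SS ⇒ {}{}{}{}S ⇒ {}{}{}{}{}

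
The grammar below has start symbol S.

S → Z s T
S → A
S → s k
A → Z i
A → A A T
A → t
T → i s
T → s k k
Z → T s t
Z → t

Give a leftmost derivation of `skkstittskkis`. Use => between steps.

S=>A=>AAT=>ZiAT=>TstiAT=>skkstiAT=>skkstiAATT=>skkstitATT=>skkstittTT=>skkstittskkT=>skkstittskkis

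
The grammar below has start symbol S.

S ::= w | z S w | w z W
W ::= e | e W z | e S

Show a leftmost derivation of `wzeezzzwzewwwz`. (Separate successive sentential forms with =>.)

S=>wzW=>wzeWz=>wzeeSz=>wzeezSwz=>wzeezzSwwz=>wzeezzzSwwwz=>wzeezzzwzWwwwz=>wzeezzzwzewwwz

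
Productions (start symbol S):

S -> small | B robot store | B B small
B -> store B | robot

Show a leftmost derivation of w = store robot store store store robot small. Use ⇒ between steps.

S ⇒ B B small ⇒ store B B small ⇒ store robot B small ⇒ store robot store B small ⇒ store robot store store B small ⇒ store robot store store store B small ⇒ store robot store store store robot small

S ⇒ B B small   [S -> B B small]
B B small ⇒ store B B small   [B -> store B]
store B B small ⇒ store robot B small   [B -> robot]
store robot B small ⇒ store robot store B small   [B -> store B]
store robot store B small ⇒ store robot store store B small   [B -> store B]
store robot store store B small ⇒ store robot store store store B small   [B -> store B]
store robot store store store B small ⇒ store robot store store store robot small   [B -> robot]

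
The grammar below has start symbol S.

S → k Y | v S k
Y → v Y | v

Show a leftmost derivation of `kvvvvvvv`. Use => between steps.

S => kY   [S → k Y]
kY => kvY   [Y → v Y]
kvY => kvvY   [Y → v Y]
kvvY => kvvvY   [Y → v Y]
kvvvY => kvvvvY   [Y → v Y]
kvvvvY => kvvvvvY   [Y → v Y]
kvvvvvY => kvvvvvvY   [Y → v Y]
kvvvvvvY => kvvvvvvv   [Y → v]

S => kY => kvY => kvvY => kvvvY => kvvvvY => kvvvvvY => kvvvvvvY => kvvvvvvv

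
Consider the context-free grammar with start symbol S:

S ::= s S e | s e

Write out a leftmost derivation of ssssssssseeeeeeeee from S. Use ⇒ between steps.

S ⇒ sSe ⇒ ssSee ⇒ sssSeee ⇒ ssssSeeee ⇒ sssssSeeeee ⇒ ssssssSeeeeee ⇒ sssssssSeeeeeee ⇒ ssssssssSeeeeeeee ⇒ ssssssssseeeeeeeee

S ⇒ sSe   [S ::= s S e]
sSe ⇒ ssSee   [S ::= s S e]
ssSee ⇒ sssSeee   [S ::= s S e]
sssSeee ⇒ ssssSeeee   [S ::= s S e]
ssssSeeee ⇒ sssssSeeeee   [S ::= s S e]
sssssSeeeee ⇒ ssssssSeeeeee   [S ::= s S e]
ssssssSeeeeee ⇒ sssssssSeeeeeee   [S ::= s S e]
sssssssSeeeeeee ⇒ ssssssssSeeeeeeee   [S ::= s S e]
ssssssssSeeeeeeee ⇒ ssssssssseeeeeeeee   [S ::= s e]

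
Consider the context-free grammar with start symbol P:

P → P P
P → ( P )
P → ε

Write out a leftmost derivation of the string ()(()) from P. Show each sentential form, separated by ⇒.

P ⇒ PP   [P → P P]
PP ⇒ PPP   [P → P P]
PPP ⇒ PPPP   [P → P P]
PPPP ⇒ (P)PPP   [P → ( P )]
(P)PPP ⇒ ()PPP   [P → ε]
()PPP ⇒ ()(P)PP   [P → ( P )]
()(P)PP ⇒ ()(PP)PP   [P → P P]
()(PP)PP ⇒ ()(PPP)PP   [P → P P]
()(PPP)PP ⇒ ()((P)PP)PP   [P → ( P )]
()((P)PP)PP ⇒ ()(()PP)PP   [P → ε]
()(()PP)PP ⇒ ()(()P)PP   [P → ε]
()(()P)PP ⇒ ()(())PP   [P → ε]
()(())PP ⇒ ()(())P   [P → ε]
()(())P ⇒ ()(())   [P → ε]

P ⇒ PP ⇒ PPP ⇒ PPPP ⇒ (P)PPP ⇒ ()PPP ⇒ ()(P)PP ⇒ ()(PP)PP ⇒ ()(PPP)PP ⇒ ()((P)PP)PP ⇒ ()(()PP)PP ⇒ ()(()P)PP ⇒ ()(())PP ⇒ ()(())P ⇒ ()(())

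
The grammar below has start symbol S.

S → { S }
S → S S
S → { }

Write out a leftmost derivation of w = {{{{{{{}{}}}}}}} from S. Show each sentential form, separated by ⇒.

S ⇒ {S} ⇒ {{S}} ⇒ {{{S}}} ⇒ {{{{S}}}} ⇒ {{{{{S}}}}} ⇒ {{{{{{S}}}}}} ⇒ {{{{{{SS}}}}}} ⇒ {{{{{{{}S}}}}}} ⇒ {{{{{{{}{}}}}}}}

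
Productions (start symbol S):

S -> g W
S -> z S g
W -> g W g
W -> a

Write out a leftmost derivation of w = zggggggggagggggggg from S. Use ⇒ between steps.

S⇒zSg⇒zgWg⇒zggWgg⇒zgggWggg⇒zggggWgggg⇒zgggggWggggg⇒zggggggWgggggg⇒zgggggggWggggggg⇒zggggggggWgggggggg⇒zggggggggagggggggg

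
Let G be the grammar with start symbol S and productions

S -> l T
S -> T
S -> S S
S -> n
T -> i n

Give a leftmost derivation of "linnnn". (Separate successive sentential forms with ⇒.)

S ⇒ SS ⇒ SSS ⇒ SSSS ⇒ lTSSS ⇒ linSSS ⇒ linnSS ⇒ linnnS ⇒ linnnn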